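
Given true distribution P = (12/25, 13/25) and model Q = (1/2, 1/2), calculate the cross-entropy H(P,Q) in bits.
1.0000 bits

Cross-entropy: H(P,Q) = -Σ p(x) log q(x)

Alternatively: H(P,Q) = H(P) + D_KL(P||Q)
H(P) = 0.9988 bits
D_KL(P||Q) = 0.0012 bits

H(P,Q) = 0.9988 + 0.0012 = 1.0000 bits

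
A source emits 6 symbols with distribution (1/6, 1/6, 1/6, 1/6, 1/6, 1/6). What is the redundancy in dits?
0.0000 dits

Redundancy measures how far a source is from maximum entropy:
R = H_max - H(X)

Maximum entropy for 6 symbols: H_max = log_10(6) = 0.7782 dits
Actual entropy: H(X) = 0.7782 dits
Redundancy: R = 0.7782 - 0.7782 = 0.0000 dits

This redundancy represents potential for compression: the source could be compressed by 0.0000 dits per symbol.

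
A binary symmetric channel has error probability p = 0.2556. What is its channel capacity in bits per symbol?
0.1800 bits

For a binary symmetric channel (BSC) with error probability p:
Capacity C = 1 - H(p) bits per symbol

where H(p) = -p log₂(p) - (1-p) log₂(1-p) is the binary entropy function.

H(0.2556) = 0.8200 bits
C = 1 - 0.8200 = 0.1800 bits per symbol

This means we can reliably transmit up to 0.1800 bits of information per channel use.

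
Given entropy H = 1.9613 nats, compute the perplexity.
7.1086

Perplexity is e^H (or exp(H) for natural log).

H = 1.9613 nats
Perplexity = e^1.9613 = 7.1086

Interpretation: The model's uncertainty is equivalent to choosing uniformly among 7.1 options.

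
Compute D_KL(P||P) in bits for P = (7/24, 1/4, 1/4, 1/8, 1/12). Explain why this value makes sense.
0.0000 bits

KL divergence satisfies the Gibbs inequality: D_KL(P||Q) ≥ 0 for all distributions P, Q.

D_KL(P||Q) = Σ p(x) log(p(x)/q(x))
Each term is p(x) × log_2(p(x)/p(x)) = p(x) × log_2(1) = 0, so the sum is 0.
D_KL(P||Q) = 0.0000 bits

When P = Q, the KL divergence is exactly 0, as there is no 'divergence' between identical distributions.

This non-negativity is a fundamental property: relative entropy cannot be negative because it measures how different Q is from P.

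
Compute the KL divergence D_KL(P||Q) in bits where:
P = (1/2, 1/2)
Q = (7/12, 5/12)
0.0203 bits

KL divergence: D_KL(P||Q) = Σ p(x) log(p(x)/q(x))

Computing term by term:
  x=0: 1/2 × log_2[(1/2)/(7/12)] = 1/2 × -0.2224 = -0.1112
  x=1: 1/2 × log_2[(1/2)/(5/12)] = 1/2 × 0.2630 = 0.1315

D_KL(P||Q) = 0.0203 bits

Note: KL divergence is always non-negative and equals 0 iff P = Q.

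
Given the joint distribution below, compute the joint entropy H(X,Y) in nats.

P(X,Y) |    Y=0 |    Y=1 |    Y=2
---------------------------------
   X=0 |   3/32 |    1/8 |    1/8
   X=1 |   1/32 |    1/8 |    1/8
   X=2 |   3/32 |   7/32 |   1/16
2.0976 nats

Joint entropy is H(X,Y) = -Σ_{x,y} p(x,y) log p(x,y).

Summing over all non-zero entries:
H(X,Y) = -[3/32·log_e(3/32) + 1/8·log_e(1/8) + 1/8·log_e(1/8) + 1/32·log_e(1/32) + 1/8·log_e(1/8) + 1/8·log_e(1/8) + 3/32·log_e(3/32) + 7/32·log_e(7/32) + 1/16·log_e(1/16)]
H(X,Y) = 2.0976 nats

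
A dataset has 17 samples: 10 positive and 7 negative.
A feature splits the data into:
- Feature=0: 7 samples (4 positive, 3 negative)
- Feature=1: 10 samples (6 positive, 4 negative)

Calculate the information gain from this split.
0.0006 bits

Information Gain = H(Y) - H(Y|Feature)

Before split:
P(positive) = 10/17 = 0.5882
H(Y) = 0.9774 bits

After split:
Feature=0: H = 0.9852 bits (weight = 7/17)
Feature=1: H = 0.9710 bits (weight = 10/17)
H(Y|Feature) = (7/17)×0.9852 + (10/17)×0.9710 = 0.9768 bits

Information Gain = 0.9774 - 0.9768 = 0.0006 bits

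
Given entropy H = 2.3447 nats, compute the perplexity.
10.4301

Perplexity is e^H (or exp(H) for natural log).

H = 2.3447 nats
Perplexity = e^2.3447 = 10.4301

Interpretation: The model's uncertainty is equivalent to choosing uniformly among 10.4 options.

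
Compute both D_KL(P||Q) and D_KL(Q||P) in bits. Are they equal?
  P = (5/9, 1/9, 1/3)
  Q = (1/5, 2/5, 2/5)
D_KL(P||Q) = 0.5258, D_KL(Q||P) = 0.5496

KL divergence is not symmetric: D_KL(P||Q) ≠ D_KL(Q||P) in general.

D_KL(P||Q) = 0.5258 bits
D_KL(Q||P) = 0.5496 bits

No, they are not equal!

This asymmetry is why KL divergence is not a true distance metric.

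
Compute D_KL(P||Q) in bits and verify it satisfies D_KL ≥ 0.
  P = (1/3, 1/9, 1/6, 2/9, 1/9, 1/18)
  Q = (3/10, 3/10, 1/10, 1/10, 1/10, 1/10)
0.2401 bits

KL divergence satisfies the Gibbs inequality: D_KL(P||Q) ≥ 0 for all distributions P, Q.

D_KL(P||Q) = Σ p(x) log(p(x)/q(x))
Term by term:
  x=0: 1/3 × log_2[(1/3)/(3/10)] = 0.0507
  x=1: 1/9 × log_2[(1/9)/(3/10)] = -0.1592
  x=2: 1/6 × log_2[(1/6)/(1/10)] = 0.1228
  x=3: 2/9 × log_2[(2/9)/(1/10)] = 0.2560
  x=4: 1/9 × log_2[(1/9)/(1/10)] = 0.0169
  x=5: 1/18 × log_2[(1/18)/(1/10)] = -0.0471
D_KL(P||Q) = 0.2401 bits

D_KL(P||Q) = 0.2401 ≥ 0 ✓

This non-negativity is a fundamental property: relative entropy cannot be negative because it measures how different Q is from P.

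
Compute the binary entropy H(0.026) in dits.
0.0524 dits

The binary entropy function is:
H(p) = -p log(p) - (1-p) log(1-p)

H(0.026) = -0.026 × log_10(0.026) - 0.974 × log_10(0.974)
H(0.026) = 0.0524 dits

Note: Binary entropy is maximized at p=0.5 (H=1 bit) and minimized at p=0 or p=1 (H=0).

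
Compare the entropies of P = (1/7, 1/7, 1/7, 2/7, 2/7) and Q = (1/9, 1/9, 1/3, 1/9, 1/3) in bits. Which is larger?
P

Computing entropies in bits:
H(P) = 2.2359
H(Q) = 2.1133

Distribution P has higher entropy.

Intuition: The distribution closer to uniform (more spread out) has higher entropy.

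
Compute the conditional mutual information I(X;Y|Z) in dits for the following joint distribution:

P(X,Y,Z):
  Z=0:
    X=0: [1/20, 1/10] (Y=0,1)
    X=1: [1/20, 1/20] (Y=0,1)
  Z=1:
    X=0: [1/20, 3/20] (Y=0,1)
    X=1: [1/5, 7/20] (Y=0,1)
0.0034 dits

Conditional mutual information: I(X;Y|Z) = H(X|Z) + H(Y|Z) - H(X,Y|Z)

H(Z) = 0.2442
H(X,Z) = 0.5062 → H(X|Z) = 0.2620
H(Y,Z) = 0.5246 → H(Y|Z) = 0.2804
H(X,Y,Z) = 0.7832 → H(X,Y|Z) = 0.5389

I(X;Y|Z) = 0.2620 + 0.2804 - 0.5389 = 0.0034 dits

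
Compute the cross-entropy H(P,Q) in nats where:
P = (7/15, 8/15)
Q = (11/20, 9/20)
0.7049 nats

Cross-entropy: H(P,Q) = -Σ p(x) log q(x)

Alternatively: H(P,Q) = H(P) + D_KL(P||Q)
H(P) = 0.6909 nats
D_KL(P||Q) = 0.0139 nats

H(P,Q) = 0.6909 + 0.0139 = 0.7049 nats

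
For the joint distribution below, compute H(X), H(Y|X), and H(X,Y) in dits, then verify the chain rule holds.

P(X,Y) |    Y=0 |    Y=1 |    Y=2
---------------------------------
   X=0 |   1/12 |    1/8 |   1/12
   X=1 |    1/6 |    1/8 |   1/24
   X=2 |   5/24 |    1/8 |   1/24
H(X,Y) = 0.9052, H(X) = 0.4749, H(Y|X) = 0.4303 (all in dits)

Chain rule: H(X,Y) = H(X) + H(Y|X)

Left side — joint entropy directly:
H(X,Y) = -Σ p(x,y) log p(x,y) = 0.9052 dits

Right side — compute H(Y|X) from the conditional distributions:
P(X) = (7/24, 1/3, 3/8), so H(X) = 0.4749 dits
H(Y|X) = Σ_x P(X=x) · H(Y|X=x):
  P(Y|X=0) = (2/7, 3/7, 2/7), H(Y|X=0) = 0.4686, weight P(X=0) = 7/24
  P(Y|X=1) = (1/2, 3/8, 1/8), H(Y|X=1) = 0.4231, weight P(X=1) = 1/3
  P(Y|X=2) = (5/9, 1/3, 1/9), H(Y|X=2) = 0.4069, weight P(X=2) = 3/8
H(Y|X) = 0.4303 dits

H(X) + H(Y|X) = 0.4749 + 0.4303 = 0.9052 dits

Both sides equal 0.9052 dits. ✓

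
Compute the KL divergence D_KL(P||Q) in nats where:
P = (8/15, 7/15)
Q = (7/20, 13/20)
0.0700 nats

KL divergence: D_KL(P||Q) = Σ p(x) log(p(x)/q(x))

Computing term by term:
  x=0: 8/15 × log_e[(8/15)/(7/20)] = 8/15 × 0.4212 = 0.2246
  x=1: 7/15 × log_e[(7/15)/(13/20)] = 7/15 × -0.3314 = -0.1546

D_KL(P||Q) = 0.0700 nats

Note: KL divergence is always non-negative and equals 0 iff P = Q.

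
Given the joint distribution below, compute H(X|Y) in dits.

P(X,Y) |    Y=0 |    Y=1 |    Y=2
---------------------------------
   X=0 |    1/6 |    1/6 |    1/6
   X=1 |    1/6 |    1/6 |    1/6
0.3010 dits

Using the chain rule: H(X|Y) = H(X,Y) - H(Y)

First, compute H(X,Y) = 0.7782 dits

Marginal P(Y) = (1/3, 1/3, 1/3)
H(Y) = 0.4771 dits

H(X|Y) = H(X,Y) - H(Y) = 0.7782 - 0.4771 = 0.3010 dits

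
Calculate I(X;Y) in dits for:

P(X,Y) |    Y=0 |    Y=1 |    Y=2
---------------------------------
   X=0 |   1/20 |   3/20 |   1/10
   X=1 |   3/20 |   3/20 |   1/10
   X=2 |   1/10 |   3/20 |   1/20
0.0119 dits

Mutual information: I(X;Y) = H(X) + H(Y) - H(X,Y)

Marginals:
P(X) = (3/10, 2/5, 3/10), H(X) = 0.4729 dits
P(Y) = (3/10, 9/20, 1/4), H(Y) = 0.4634 dits

Joint entropy: H(X,Y) = 0.9244 dits

I(X;Y) = 0.4729 + 0.4634 - 0.9244 = 0.0119 dits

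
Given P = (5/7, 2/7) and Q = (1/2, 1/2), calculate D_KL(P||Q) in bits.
0.1369 bits

KL divergence: D_KL(P||Q) = Σ p(x) log(p(x)/q(x))

Computing term by term:
  x=0: 5/7 × log_2[(5/7)/(1/2)] = 5/7 × 0.5146 = 0.3676
  x=1: 2/7 × log_2[(2/7)/(1/2)] = 2/7 × -0.8074 = -0.2307

D_KL(P||Q) = 0.1369 bits

Note: KL divergence is always non-negative and equals 0 iff P = Q.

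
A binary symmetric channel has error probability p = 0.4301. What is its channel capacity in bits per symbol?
0.0141 bits

For a binary symmetric channel (BSC) with error probability p:
Capacity C = 1 - H(p) bits per symbol

where H(p) = -p log₂(p) - (1-p) log₂(1-p) is the binary entropy function.

H(0.4301) = 0.9859 bits
C = 1 - 0.9859 = 0.0141 bits per symbol

This means we can reliably transmit up to 0.0141 bits of information per channel use.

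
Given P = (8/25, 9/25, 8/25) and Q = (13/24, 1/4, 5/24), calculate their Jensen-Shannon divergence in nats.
0.0253 nats

Jensen-Shannon divergence is:
JSD(P||Q) = 0.5 × D_KL(P||M) + 0.5 × D_KL(Q||M)
where M = 0.5 × (P + Q) is the mixture distribution.

M = 0.5 × (8/25, 9/25, 8/25) + 0.5 × (13/24, 1/4, 5/24) = (0.430833, 0.305, 0.264167)

D_KL(P||M) = 0.0259 nats
D_KL(Q||M) = 0.0248 nats

JSD(P||Q) = 0.5 × 0.0259 + 0.5 × 0.0248 = 0.0253 nats

Unlike KL divergence, JSD is symmetric and bounded: 0 ≤ JSD ≤ log(2).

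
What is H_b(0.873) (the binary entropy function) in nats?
0.3806 nats

The binary entropy function is:
H(p) = -p log(p) - (1-p) log(1-p)

H(0.873) = -0.873 × log_e(0.873) - 0.127 × log_e(0.127)
H(0.873) = 0.3806 nats

Note: Binary entropy is maximized at p=0.5 (H=1 bit) and minimized at p=0 or p=1 (H=0).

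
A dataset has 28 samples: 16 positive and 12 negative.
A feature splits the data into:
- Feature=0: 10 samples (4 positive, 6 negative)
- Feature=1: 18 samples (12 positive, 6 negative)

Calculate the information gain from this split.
0.0481 bits

Information Gain = H(Y) - H(Y|Feature)

Before split:
P(positive) = 16/28 = 0.5714
H(Y) = 0.9852 bits

After split:
Feature=0: H = 0.9710 bits (weight = 10/28)
Feature=1: H = 0.9183 bits (weight = 18/28)
H(Y|Feature) = (10/28)×0.9710 + (18/28)×0.9183 = 0.9371 bits

Information Gain = 0.9852 - 0.9371 = 0.0481 bits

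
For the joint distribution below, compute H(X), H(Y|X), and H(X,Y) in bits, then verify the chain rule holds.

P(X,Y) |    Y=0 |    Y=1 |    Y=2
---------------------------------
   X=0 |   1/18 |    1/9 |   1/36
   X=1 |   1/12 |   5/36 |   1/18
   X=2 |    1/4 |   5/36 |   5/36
H(X,Y) = 2.9446, H(X) = 1.4593, H(Y|X) = 1.4852 (all in bits)

Chain rule: H(X,Y) = H(X) + H(Y|X)

Left side — joint entropy directly:
H(X,Y) = -Σ p(x,y) log p(x,y) = 2.9446 bits

Right side — compute H(Y|X) from the conditional distributions:
P(X) = (7/36, 5/18, 19/36), so H(X) = 1.4593 bits
H(Y|X) = Σ_x P(X=x) · H(Y|X=x):
  P(Y|X=0) = (2/7, 4/7, 1/7), H(Y|X=0) = 1.3788, weight P(X=0) = 7/36
  P(Y|X=1) = (3/10, 1/2, 1/5), H(Y|X=1) = 1.4855, weight P(X=1) = 5/18
  P(Y|X=2) = (9/19, 5/19, 5/19), H(Y|X=2) = 1.5243, weight P(X=2) = 19/36
H(Y|X) = 1.4852 bits

H(X) + H(Y|X) = 1.4593 + 1.4852 = 2.9446 bits

Both sides equal 2.9446 bits. ✓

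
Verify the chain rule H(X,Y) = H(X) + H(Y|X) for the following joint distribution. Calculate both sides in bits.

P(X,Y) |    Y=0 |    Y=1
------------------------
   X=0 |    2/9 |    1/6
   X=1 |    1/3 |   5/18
H(X,Y) = 1.9547, H(X) = 0.9641, H(Y|X) = 0.9906 (all in bits)

Chain rule: H(X,Y) = H(X) + H(Y|X)

Left side — joint entropy directly:
H(X,Y) = -Σ p(x,y) log p(x,y) = 1.9547 bits

Right side — compute H(Y|X) from the conditional distributions:
P(X) = (7/18, 11/18), so H(X) = 0.9641 bits
H(Y|X) = Σ_x P(X=x) · H(Y|X=x):
  P(Y|X=0) = (4/7, 3/7), H(Y|X=0) = 0.9852, weight P(X=0) = 7/18
  P(Y|X=1) = (6/11, 5/11), H(Y|X=1) = 0.9940, weight P(X=1) = 11/18
H(Y|X) = 0.9906 bits

H(X) + H(Y|X) = 0.9641 + 0.9906 = 1.9547 bits

Both sides equal 1.9547 bits. ✓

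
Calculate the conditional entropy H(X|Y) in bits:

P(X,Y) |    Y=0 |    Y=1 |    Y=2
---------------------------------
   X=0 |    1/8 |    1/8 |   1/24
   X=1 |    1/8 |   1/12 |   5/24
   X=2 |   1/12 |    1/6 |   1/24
1.4294 bits

Using the chain rule: H(X|Y) = H(X,Y) - H(Y)

First, compute H(X,Y) = 3.0069 bits

Marginal P(Y) = (1/3, 3/8, 7/24)
H(Y) = 1.5774 bits

H(X|Y) = H(X,Y) - H(Y) = 3.0069 - 1.5774 = 1.4294 bits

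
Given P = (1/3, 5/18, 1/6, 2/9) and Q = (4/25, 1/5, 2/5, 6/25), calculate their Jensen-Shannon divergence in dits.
0.0190 dits

Jensen-Shannon divergence is:
JSD(P||Q) = 0.5 × D_KL(P||M) + 0.5 × D_KL(Q||M)
where M = 0.5 × (P + Q) is the mixture distribution.

M = 0.5 × (1/3, 5/18, 1/6, 2/9) + 0.5 × (4/25, 1/5, 2/5, 6/25) = (0.246667, 0.238889, 0.283333, 0.231111)

D_KL(P||M) = 0.0196 dits
D_KL(Q||M) = 0.0183 dits

JSD(P||Q) = 0.5 × 0.0196 + 0.5 × 0.0183 = 0.0190 dits

Unlike KL divergence, JSD is symmetric and bounded: 0 ≤ JSD ≤ log(2).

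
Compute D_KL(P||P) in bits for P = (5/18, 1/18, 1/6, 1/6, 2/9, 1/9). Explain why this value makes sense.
0.0000 bits

KL divergence satisfies the Gibbs inequality: D_KL(P||Q) ≥ 0 for all distributions P, Q.

D_KL(P||Q) = Σ p(x) log(p(x)/q(x))
Each term is p(x) × log_2(p(x)/p(x)) = p(x) × log_2(1) = 0, so the sum is 0.
D_KL(P||Q) = 0.0000 bits

When P = Q, the KL divergence is exactly 0, as there is no 'divergence' between identical distributions.

This non-negativity is a fundamental property: relative entropy cannot be negative because it measures how different Q is from P.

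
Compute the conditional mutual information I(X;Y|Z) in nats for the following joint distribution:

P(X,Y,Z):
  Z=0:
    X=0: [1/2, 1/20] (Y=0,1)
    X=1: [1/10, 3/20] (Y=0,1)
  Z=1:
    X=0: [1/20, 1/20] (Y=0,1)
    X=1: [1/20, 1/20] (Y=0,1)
0.1141 nats

Conditional mutual information: I(X;Y|Z) = H(X|Z) + H(Y|Z) - H(X,Y|Z)

H(Z) = 0.5004
H(X,Z) = 1.1359 → H(X|Z) = 0.6355
H(Y,Z) = 1.0889 → H(Y|Z) = 0.5885
H(X,Y,Z) = 1.6103 → H(X,Y|Z) = 1.1099

I(X;Y|Z) = 0.6355 + 0.5885 - 1.1099 = 0.1141 nats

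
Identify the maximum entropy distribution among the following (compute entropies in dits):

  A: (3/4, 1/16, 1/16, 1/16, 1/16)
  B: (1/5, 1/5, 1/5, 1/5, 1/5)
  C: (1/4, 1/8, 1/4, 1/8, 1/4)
B

For a discrete distribution over n outcomes, entropy is maximized by the uniform distribution.

Computing entropies:
H(A) = 0.3947 dits
H(B) = 0.6990 dits
H(C) = 0.6773 dits

The uniform distribution (where all probabilities equal 1/5) achieves the maximum entropy of log_10(5) = 0.6990 dits.

Distribution B has the highest entropy.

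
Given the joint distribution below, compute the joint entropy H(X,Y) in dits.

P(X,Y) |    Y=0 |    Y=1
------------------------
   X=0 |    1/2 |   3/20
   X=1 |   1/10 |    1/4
0.5246 dits

Joint entropy is H(X,Y) = -Σ_{x,y} p(x,y) log p(x,y).

Summing over all non-zero entries:
H(X,Y) = -[1/2·log_10(1/2) + 3/20·log_10(3/20) + 1/10·log_10(1/10) + 1/4·log_10(1/4)]
H(X,Y) = 0.5246 dits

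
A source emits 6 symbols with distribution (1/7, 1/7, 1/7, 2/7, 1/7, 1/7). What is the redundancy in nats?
0.0439 nats

Redundancy measures how far a source is from maximum entropy:
R = H_max - H(X)

Maximum entropy for 6 symbols: H_max = log_e(6) = 1.7918 nats
Actual entropy: H(X) = 1.7479 nats
Redundancy: R = 1.7918 - 1.7479 = 0.0439 nats

This redundancy represents potential for compression: the source could be compressed by 0.0439 nats per symbol.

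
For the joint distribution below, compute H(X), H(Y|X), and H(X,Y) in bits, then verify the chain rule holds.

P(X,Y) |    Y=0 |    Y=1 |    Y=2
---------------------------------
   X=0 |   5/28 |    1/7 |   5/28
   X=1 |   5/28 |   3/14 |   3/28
H(X,Y) = 2.5540, H(X) = 1.0000, H(Y|X) = 1.5540 (all in bits)

Chain rule: H(X,Y) = H(X) + H(Y|X)

Left side — joint entropy directly:
H(X,Y) = -Σ p(x,y) log p(x,y) = 2.5540 bits

Right side — compute H(Y|X) from the conditional distributions:
P(X) = (1/2, 1/2), so H(X) = 1.0000 bits
H(Y|X) = Σ_x P(X=x) · H(Y|X=x):
  P(Y|X=0) = (5/14, 2/7, 5/14), H(Y|X=0) = 1.5774, weight P(X=0) = 1/2
  P(Y|X=1) = (5/14, 3/7, 3/14), H(Y|X=1) = 1.5306, weight P(X=1) = 1/2
H(Y|X) = 1.5540 bits

H(X) + H(Y|X) = 1.0000 + 1.5540 = 2.5540 bits

Both sides equal 2.5540 bits. ✓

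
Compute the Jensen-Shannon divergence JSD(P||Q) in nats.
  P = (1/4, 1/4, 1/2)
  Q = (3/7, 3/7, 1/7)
0.0763 nats

Jensen-Shannon divergence is:
JSD(P||Q) = 0.5 × D_KL(P||M) + 0.5 × D_KL(Q||M)
where M = 0.5 × (P + Q) is the mixture distribution.

M = 0.5 × (1/4, 1/4, 1/2) + 0.5 × (3/7, 3/7, 1/7) = (0.339286, 0.339286, 9/28)

D_KL(P||M) = 0.0682 nats
D_KL(Q||M) = 0.0844 nats

JSD(P||Q) = 0.5 × 0.0682 + 0.5 × 0.0844 = 0.0763 nats

Unlike KL divergence, JSD is symmetric and bounded: 0 ≤ JSD ≤ log(2).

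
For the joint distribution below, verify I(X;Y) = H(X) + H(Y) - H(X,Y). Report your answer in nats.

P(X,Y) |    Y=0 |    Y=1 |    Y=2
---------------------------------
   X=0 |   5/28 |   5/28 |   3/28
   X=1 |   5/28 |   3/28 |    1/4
I(X;Y) = 0.0359 nats

Mutual information has multiple equivalent forms:
- I(X;Y) = H(X) - H(X|Y)
- I(X;Y) = H(Y) - H(Y|X)
- I(X;Y) = H(X) + H(Y) - H(X,Y)

Computing all quantities:
H(X) = 0.6906, H(Y) = 1.0934, H(X,Y) = 1.7481
H(X|Y) = 0.6547, H(Y|X) = 1.0575

Verification:
H(X) - H(X|Y) = 0.6906 - 0.6547 = 0.0359
H(Y) - H(Y|X) = 1.0934 - 1.0575 = 0.0359
H(X) + H(Y) - H(X,Y) = 0.6906 + 1.0934 - 1.7481 = 0.0359

All forms give I(X;Y) = 0.0359 nats. ✓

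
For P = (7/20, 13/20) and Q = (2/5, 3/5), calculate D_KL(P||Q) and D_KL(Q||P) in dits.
D_KL(P||Q) = 0.0023, D_KL(Q||P) = 0.0023

KL divergence is not symmetric: D_KL(P||Q) ≠ D_KL(Q||P) in general.

D_KL(P||Q) = 0.0023 dits
D_KL(Q||P) = 0.0023 dits

In this case they happen to be equal (to 4 decimal places).

This asymmetry is why KL divergence is not a true distance metric.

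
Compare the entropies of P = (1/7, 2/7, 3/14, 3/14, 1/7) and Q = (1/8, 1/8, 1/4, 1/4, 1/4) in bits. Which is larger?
P

Computing entropies in bits:
H(P) = 2.2709
H(Q) = 2.2500

Distribution P has higher entropy.

Intuition: The distribution closer to uniform (more spread out) has higher entropy.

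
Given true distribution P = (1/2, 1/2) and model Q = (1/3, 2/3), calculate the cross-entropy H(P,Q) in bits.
1.0850 bits

Cross-entropy: H(P,Q) = -Σ p(x) log q(x)

Alternatively: H(P,Q) = H(P) + D_KL(P||Q)
H(P) = 1.0000 bits
D_KL(P||Q) = 0.0850 bits

H(P,Q) = 1.0000 + 0.0850 = 1.0850 bits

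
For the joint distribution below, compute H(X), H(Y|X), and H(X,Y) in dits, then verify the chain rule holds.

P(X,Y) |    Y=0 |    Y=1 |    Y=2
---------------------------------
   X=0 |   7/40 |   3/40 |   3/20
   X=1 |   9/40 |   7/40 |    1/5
H(X,Y) = 0.7584, H(X) = 0.2923, H(Y|X) = 0.4662 (all in dits)

Chain rule: H(X,Y) = H(X) + H(Y|X)

Left side — joint entropy directly:
H(X,Y) = -Σ p(x,y) log p(x,y) = 0.7584 dits

Right side — compute H(Y|X) from the conditional distributions:
P(X) = (2/5, 3/5), so H(X) = 0.2923 dits
H(Y|X) = Σ_x P(X=x) · H(Y|X=x):
  P(Y|X=0) = (7/16, 3/16, 3/8), H(Y|X=0) = 0.4531, weight P(X=0) = 2/5
  P(Y|X=1) = (3/8, 7/24, 1/3), H(Y|X=1) = 0.4749, weight P(X=1) = 3/5
H(Y|X) = 0.4662 dits

H(X) + H(Y|X) = 0.2923 + 0.4662 = 0.7584 dits

Both sides equal 0.7584 dits. ✓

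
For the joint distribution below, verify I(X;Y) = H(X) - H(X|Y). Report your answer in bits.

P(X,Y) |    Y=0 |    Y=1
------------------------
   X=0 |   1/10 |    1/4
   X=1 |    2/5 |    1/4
I(X;Y) = 0.0731 bits

Mutual information has multiple equivalent forms:
- I(X;Y) = H(X) - H(X|Y)
- I(X;Y) = H(Y) - H(Y|X)
- I(X;Y) = H(X) + H(Y) - H(X,Y)

Computing all quantities:
H(X) = 0.9341, H(Y) = 1.0000, H(X,Y) = 1.8610
H(X|Y) = 0.8610, H(Y|X) = 0.9269

Verification:
H(X) - H(X|Y) = 0.9341 - 0.8610 = 0.0731
H(Y) - H(Y|X) = 1.0000 - 0.9269 = 0.0731
H(X) + H(Y) - H(X,Y) = 0.9341 + 1.0000 - 1.8610 = 0.0731

All forms give I(X;Y) = 0.0731 bits. ✓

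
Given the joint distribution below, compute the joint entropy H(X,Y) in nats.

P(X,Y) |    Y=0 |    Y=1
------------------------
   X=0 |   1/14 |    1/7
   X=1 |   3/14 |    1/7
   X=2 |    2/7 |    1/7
1.7105 nats

Joint entropy is H(X,Y) = -Σ_{x,y} p(x,y) log p(x,y).

Summing over all non-zero entries:
H(X,Y) = -[1/14·log_e(1/14) + 1/7·log_e(1/7) + 3/14·log_e(3/14) + 1/7·log_e(1/7) + 2/7·log_e(2/7) + 1/7·log_e(1/7)]
H(X,Y) = 1.7105 nats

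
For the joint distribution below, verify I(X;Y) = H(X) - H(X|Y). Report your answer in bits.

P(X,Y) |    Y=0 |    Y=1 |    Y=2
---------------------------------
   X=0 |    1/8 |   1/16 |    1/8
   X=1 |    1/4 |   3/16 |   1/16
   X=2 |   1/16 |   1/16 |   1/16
I(X;Y) = 0.0706 bits

Mutual information has multiple equivalent forms:
- I(X;Y) = H(X) - H(X|Y)
- I(X;Y) = H(Y) - H(Y|X)
- I(X;Y) = H(X) + H(Y) - H(X,Y)

Computing all quantities:
H(X) = 1.4772, H(Y) = 1.5462, H(X,Y) = 2.9528
H(X|Y) = 1.4066, H(Y|X) = 1.4756

Verification:
H(X) - H(X|Y) = 1.4772 - 1.4066 = 0.0706
H(Y) - H(Y|X) = 1.5462 - 1.4756 = 0.0706
H(X) + H(Y) - H(X,Y) = 1.4772 + 1.5462 - 2.9528 = 0.0706

All forms give I(X;Y) = 0.0706 bits. ✓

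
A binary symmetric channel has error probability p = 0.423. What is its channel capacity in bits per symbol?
0.0172 bits

For a binary symmetric channel (BSC) with error probability p:
Capacity C = 1 - H(p) bits per symbol

where H(p) = -p log₂(p) - (1-p) log₂(1-p) is the binary entropy function.

H(0.423) = 0.9828 bits
C = 1 - 0.9828 = 0.0172 bits per symbol

This means we can reliably transmit up to 0.0172 bits of information per channel use.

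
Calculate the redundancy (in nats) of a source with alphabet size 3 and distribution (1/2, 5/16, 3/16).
0.0747 nats

Redundancy measures how far a source is from maximum entropy:
R = H_max - H(X)

Maximum entropy for 3 symbols: H_max = log_e(3) = 1.0986 nats
Actual entropy: H(X) = 1.0239 nats
Redundancy: R = 1.0986 - 1.0239 = 0.0747 nats

This redundancy represents potential for compression: the source could be compressed by 0.0747 nats per symbol.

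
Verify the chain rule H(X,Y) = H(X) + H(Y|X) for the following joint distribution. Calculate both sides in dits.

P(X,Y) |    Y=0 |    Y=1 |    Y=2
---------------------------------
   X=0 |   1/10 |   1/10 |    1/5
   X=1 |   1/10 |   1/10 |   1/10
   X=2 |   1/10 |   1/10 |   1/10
H(X,Y) = 0.9398, H(X) = 0.4729, H(Y|X) = 0.4669 (all in dits)

Chain rule: H(X,Y) = H(X) + H(Y|X)

Left side — joint entropy directly:
H(X,Y) = -Σ p(x,y) log p(x,y) = 0.9398 dits

Right side — compute H(Y|X) from the conditional distributions:
P(X) = (2/5, 3/10, 3/10), so H(X) = 0.4729 dits
H(Y|X) = Σ_x P(X=x) · H(Y|X=x):
  P(Y|X=0) = (1/4, 1/4, 1/2), H(Y|X=0) = 0.4515, weight P(X=0) = 2/5
  P(Y|X=1) = (1/3, 1/3, 1/3), H(Y|X=1) = 0.4771, weight P(X=1) = 3/10
  P(Y|X=2) = (1/3, 1/3, 1/3), H(Y|X=2) = 0.4771, weight P(X=2) = 3/10
H(Y|X) = 0.4669 dits

H(X) + H(Y|X) = 0.4729 + 0.4669 = 0.9398 dits

Both sides equal 0.9398 dits. ✓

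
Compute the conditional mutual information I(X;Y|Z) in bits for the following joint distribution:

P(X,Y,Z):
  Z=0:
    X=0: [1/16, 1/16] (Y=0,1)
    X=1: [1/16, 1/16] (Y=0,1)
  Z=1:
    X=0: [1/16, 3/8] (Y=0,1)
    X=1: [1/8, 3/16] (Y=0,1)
0.0462 bits

Conditional mutual information: I(X;Y|Z) = H(X|Z) + H(Y|Z) - H(X,Y|Z)

H(Z) = 0.8113
H(X,Z) = 1.7962 → H(X|Z) = 0.9849
H(Y,Z) = 1.6697 → H(Y|Z) = 0.8585
H(X,Y,Z) = 2.6085 → H(X,Y|Z) = 1.7972

I(X;Y|Z) = 0.9849 + 0.8585 - 1.7972 = 0.0462 bits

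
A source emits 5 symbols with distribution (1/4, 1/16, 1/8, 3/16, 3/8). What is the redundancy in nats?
0.1480 nats

Redundancy measures how far a source is from maximum entropy:
R = H_max - H(X)

Maximum entropy for 5 symbols: H_max = log_e(5) = 1.6094 nats
Actual entropy: H(X) = 1.4615 nats
Redundancy: R = 1.6094 - 1.4615 = 0.1480 nats

This redundancy represents potential for compression: the source could be compressed by 0.1480 nats per symbol.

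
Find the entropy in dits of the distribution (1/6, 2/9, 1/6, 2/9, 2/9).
0.6949 dits

Shannon entropy is H(X) = -Σ p(x) log p(x).

For P = (1/6, 2/9, 1/6, 2/9, 2/9):
H = -1/6 × log_10(1/6) -2/9 × log_10(2/9) -1/6 × log_10(1/6) -2/9 × log_10(2/9) -2/9 × log_10(2/9)
H = 0.6949 dits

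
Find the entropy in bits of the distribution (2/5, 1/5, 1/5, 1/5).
1.9219 bits

Shannon entropy is H(X) = -Σ p(x) log p(x).

For P = (2/5, 1/5, 1/5, 1/5):
H = -2/5 × log_2(2/5) -1/5 × log_2(1/5) -1/5 × log_2(1/5) -1/5 × log_2(1/5)
H = 1.9219 bits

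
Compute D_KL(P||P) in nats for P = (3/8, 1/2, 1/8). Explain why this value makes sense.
0.0000 nats

KL divergence satisfies the Gibbs inequality: D_KL(P||Q) ≥ 0 for all distributions P, Q.

D_KL(P||Q) = Σ p(x) log(p(x)/q(x))
Each term is p(x) × log_e(p(x)/p(x)) = p(x) × log_e(1) = 0, so the sum is 0.
D_KL(P||Q) = 0.0000 nats

When P = Q, the KL divergence is exactly 0, as there is no 'divergence' between identical distributions.

This non-negativity is a fundamental property: relative entropy cannot be negative because it measures how different Q is from P.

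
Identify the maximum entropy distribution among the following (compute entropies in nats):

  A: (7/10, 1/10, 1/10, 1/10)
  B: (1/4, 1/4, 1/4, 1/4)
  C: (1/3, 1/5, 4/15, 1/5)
B

For a discrete distribution over n outcomes, entropy is maximized by the uniform distribution.

Computing entropies:
H(A) = 0.9404 nats
H(B) = 1.3863 nats
H(C) = 1.3624 nats

The uniform distribution (where all probabilities equal 1/4) achieves the maximum entropy of log_e(4) = 1.3863 nats.

Distribution B has the highest entropy.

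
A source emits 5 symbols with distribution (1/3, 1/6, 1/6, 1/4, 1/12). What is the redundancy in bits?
0.1332 bits

Redundancy measures how far a source is from maximum entropy:
R = H_max - H(X)

Maximum entropy for 5 symbols: H_max = log_2(5) = 2.3219 bits
Actual entropy: H(X) = 2.1887 bits
Redundancy: R = 2.3219 - 2.1887 = 0.1332 bits

This redundancy represents potential for compression: the source could be compressed by 0.1332 bits per symbol.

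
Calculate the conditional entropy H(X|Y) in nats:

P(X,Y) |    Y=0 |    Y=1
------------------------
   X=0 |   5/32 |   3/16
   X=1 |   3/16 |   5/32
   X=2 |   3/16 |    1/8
1.0904 nats

Using the chain rule: H(X|Y) = H(X,Y) - H(Y)

First, compute H(X,Y) = 1.7816 nats

Marginal P(Y) = (17/32, 15/32)
H(Y) = 0.6912 nats

H(X|Y) = H(X,Y) - H(Y) = 1.7816 - 0.6912 = 1.0904 nats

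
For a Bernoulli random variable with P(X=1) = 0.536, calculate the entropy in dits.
0.2999 dits

The binary entropy function is:
H(p) = -p log(p) - (1-p) log(1-p)

H(0.536) = -0.536 × log_10(0.536) - 0.464 × log_10(0.464)
H(0.536) = 0.2999 dits

Note: Binary entropy is maximized at p=0.5 (H=1 bit) and minimized at p=0 or p=1 (H=0).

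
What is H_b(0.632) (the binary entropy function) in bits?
0.9491 bits

The binary entropy function is:
H(p) = -p log(p) - (1-p) log(1-p)

H(0.632) = -0.632 × log_2(0.632) - 0.368 × log_2(0.368)
H(0.632) = 0.9491 bits

Note: Binary entropy is maximized at p=0.5 (H=1 bit) and minimized at p=0 or p=1 (H=0).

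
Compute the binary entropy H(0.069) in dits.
0.1090 dits

The binary entropy function is:
H(p) = -p log(p) - (1-p) log(1-p)

H(0.069) = -0.069 × log_10(0.069) - 0.931 × log_10(0.931)
H(0.069) = 0.1090 dits

Note: Binary entropy is maximized at p=0.5 (H=1 bit) and minimized at p=0 or p=1 (H=0).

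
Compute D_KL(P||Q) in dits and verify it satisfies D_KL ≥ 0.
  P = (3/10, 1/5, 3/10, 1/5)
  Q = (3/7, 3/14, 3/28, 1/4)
0.0623 dits

KL divergence satisfies the Gibbs inequality: D_KL(P||Q) ≥ 0 for all distributions P, Q.

D_KL(P||Q) = Σ p(x) log(p(x)/q(x))
Term by term:
  x=0: 3/10 × log_10[(3/10)/(3/7)] = -0.0465
  x=1: 1/5 × log_10[(1/5)/(3/14)] = -0.0060
  x=2: 3/10 × log_10[(3/10)/(3/28)] = 0.1341
  x=3: 1/5 × log_10[(1/5)/(1/4)] = -0.0194
D_KL(P||Q) = 0.0623 dits

D_KL(P||Q) = 0.0623 ≥ 0 ✓

This non-negativity is a fundamental property: relative entropy cannot be negative because it measures how different Q is from P.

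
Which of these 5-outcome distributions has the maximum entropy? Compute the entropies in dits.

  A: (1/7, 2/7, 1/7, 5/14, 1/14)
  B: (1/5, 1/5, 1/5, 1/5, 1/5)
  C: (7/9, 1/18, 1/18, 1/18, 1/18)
B

For a discrete distribution over n outcomes, entropy is maximized by the uniform distribution.

Computing entropies:
H(A) = 0.6385 dits
H(B) = 0.6990 dits
H(C) = 0.3638 dits

The uniform distribution (where all probabilities equal 1/5) achieves the maximum entropy of log_10(5) = 0.6990 dits.

Distribution B has the highest entropy.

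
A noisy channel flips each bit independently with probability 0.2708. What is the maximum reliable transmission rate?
0.1574 bits

For a binary symmetric channel (BSC) with error probability p:
Capacity C = 1 - H(p) bits per symbol

where H(p) = -p log₂(p) - (1-p) log₂(1-p) is the binary entropy function.

H(0.2708) = 0.8426 bits
C = 1 - 0.8426 = 0.1574 bits per symbol

This means we can reliably transmit up to 0.1574 bits of information per channel use.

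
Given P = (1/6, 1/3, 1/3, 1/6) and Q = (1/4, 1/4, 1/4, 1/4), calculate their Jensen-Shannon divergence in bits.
0.0207 bits

Jensen-Shannon divergence is:
JSD(P||Q) = 0.5 × D_KL(P||M) + 0.5 × D_KL(Q||M)
where M = 0.5 × (P + Q) is the mixture distribution.

M = 0.5 × (1/6, 1/3, 1/3, 1/6) + 0.5 × (1/4, 1/4, 1/4, 1/4) = (5/24, 7/24, 7/24, 5/24)

D_KL(P||M) = 0.0211 bits
D_KL(Q||M) = 0.0203 bits

JSD(P||Q) = 0.5 × 0.0211 + 0.5 × 0.0203 = 0.0207 bits

Unlike KL divergence, JSD is symmetric and bounded: 0 ≤ JSD ≤ log(2).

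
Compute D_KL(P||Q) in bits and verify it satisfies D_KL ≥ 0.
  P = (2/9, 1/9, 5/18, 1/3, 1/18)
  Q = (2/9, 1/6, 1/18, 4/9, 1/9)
0.3861 bits

KL divergence satisfies the Gibbs inequality: D_KL(P||Q) ≥ 0 for all distributions P, Q.

D_KL(P||Q) = Σ p(x) log(p(x)/q(x))
Term by term:
  x=0: 2/9 × log_2[(2/9)/(2/9)] = 0.0000
  x=1: 1/9 × log_2[(1/9)/(1/6)] = -0.0650
  x=2: 5/18 × log_2[(5/18)/(1/18)] = 0.6450
  x=3: 1/3 × log_2[(1/3)/(4/9)] = -0.1383
  x=4: 1/18 × log_2[(1/18)/(1/9)] = -0.0556
D_KL(P||Q) = 0.3861 bits

D_KL(P||Q) = 0.3861 ≥ 0 ✓

This non-negativity is a fundamental property: relative entropy cannot be negative because it measures how different Q is from P.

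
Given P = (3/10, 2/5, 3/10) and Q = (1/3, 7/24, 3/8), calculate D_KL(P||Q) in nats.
0.0278 nats

KL divergence: D_KL(P||Q) = Σ p(x) log(p(x)/q(x))

Computing term by term:
  x=0: 3/10 × log_e[(3/10)/(1/3)] = 3/10 × -0.1054 = -0.0316
  x=1: 2/5 × log_e[(2/5)/(7/24)] = 2/5 × 0.3159 = 0.1263
  x=2: 3/10 × log_e[(3/10)/(3/8)] = 3/10 × -0.2231 = -0.0669

D_KL(P||Q) = 0.0278 nats

Note: KL divergence is always non-negative and equals 0 iff P = Q.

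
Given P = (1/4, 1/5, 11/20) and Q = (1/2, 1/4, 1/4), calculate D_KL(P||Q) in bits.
0.3112 bits

KL divergence: D_KL(P||Q) = Σ p(x) log(p(x)/q(x))

Computing term by term:
  x=0: 1/4 × log_2[(1/4)/(1/2)] = 1/4 × -1.0000 = -0.2500
  x=1: 1/5 × log_2[(1/5)/(1/4)] = 1/5 × -0.3219 = -0.0644
  x=2: 11/20 × log_2[(11/20)/(1/4)] = 11/20 × 1.1375 = 0.6256

D_KL(P||Q) = 0.3112 bits

Note: KL divergence is always non-negative and equals 0 iff P = Q.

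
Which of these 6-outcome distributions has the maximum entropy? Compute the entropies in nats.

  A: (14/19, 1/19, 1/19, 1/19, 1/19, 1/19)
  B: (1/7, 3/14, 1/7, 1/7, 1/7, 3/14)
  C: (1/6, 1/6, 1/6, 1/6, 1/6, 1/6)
C

For a discrete distribution over n outcomes, entropy is maximized by the uniform distribution.

Computing entropies:
H(A) = 0.9999 nats
H(B) = 1.7721 nats
H(C) = 1.7918 nats

The uniform distribution (where all probabilities equal 1/6) achieves the maximum entropy of log_e(6) = 1.7918 nats.

Distribution C has the highest entropy.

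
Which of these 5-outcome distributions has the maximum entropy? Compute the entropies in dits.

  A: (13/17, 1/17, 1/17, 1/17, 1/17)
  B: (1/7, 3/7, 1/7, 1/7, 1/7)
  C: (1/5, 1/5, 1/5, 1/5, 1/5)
C

For a discrete distribution over n outcomes, entropy is maximized by the uniform distribution.

Computing entropies:
H(A) = 0.3786 dits
H(B) = 0.6406 dits
H(C) = 0.6990 dits

The uniform distribution (where all probabilities equal 1/5) achieves the maximum entropy of log_10(5) = 0.6990 dits.

Distribution C has the highest entropy.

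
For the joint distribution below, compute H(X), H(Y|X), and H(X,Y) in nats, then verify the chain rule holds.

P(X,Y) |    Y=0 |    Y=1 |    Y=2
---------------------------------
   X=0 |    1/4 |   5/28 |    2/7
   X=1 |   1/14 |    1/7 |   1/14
H(X,Y) = 1.6671, H(X) = 0.5983, H(Y|X) = 1.0689 (all in nats)

Chain rule: H(X,Y) = H(X) + H(Y|X)

Left side — joint entropy directly:
H(X,Y) = -Σ p(x,y) log p(x,y) = 1.6671 nats

Right side — compute H(Y|X) from the conditional distributions:
P(X) = (5/7, 2/7), so H(X) = 0.5983 nats
H(Y|X) = Σ_x P(X=x) · H(Y|X=x):
  P(Y|X=0) = (7/20, 1/4, 2/5), H(Y|X=0) = 1.0805, weight P(X=0) = 5/7
  P(Y|X=1) = (1/4, 1/2, 1/4), H(Y|X=1) = 1.0397, weight P(X=1) = 2/7
H(Y|X) = 1.0689 nats

H(X) + H(Y|X) = 0.5983 + 1.0689 = 1.6671 nats

Both sides equal 1.6671 nats. ✓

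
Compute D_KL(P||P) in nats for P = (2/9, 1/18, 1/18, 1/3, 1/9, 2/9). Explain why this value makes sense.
0.0000 nats

KL divergence satisfies the Gibbs inequality: D_KL(P||Q) ≥ 0 for all distributions P, Q.

D_KL(P||Q) = Σ p(x) log(p(x)/q(x))
Each term is p(x) × log_e(p(x)/p(x)) = p(x) × log_e(1) = 0, so the sum is 0.
D_KL(P||Q) = 0.0000 nats

When P = Q, the KL divergence is exactly 0, as there is no 'divergence' between identical distributions.

This non-negativity is a fundamental property: relative entropy cannot be negative because it measures how different Q is from P.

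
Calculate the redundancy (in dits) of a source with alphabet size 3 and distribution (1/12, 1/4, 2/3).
0.1193 dits

Redundancy measures how far a source is from maximum entropy:
R = H_max - H(X)

Maximum entropy for 3 symbols: H_max = log_10(3) = 0.4771 dits
Actual entropy: H(X) = 0.3578 dits
Redundancy: R = 0.4771 - 0.3578 = 0.1193 dits

This redundancy represents potential for compression: the source could be compressed by 0.1193 dits per symbol.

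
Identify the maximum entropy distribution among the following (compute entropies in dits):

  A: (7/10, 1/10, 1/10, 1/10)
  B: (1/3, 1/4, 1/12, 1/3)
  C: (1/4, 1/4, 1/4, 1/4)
C

For a discrete distribution over n outcomes, entropy is maximized by the uniform distribution.

Computing entropies:
H(A) = 0.4084 dits
H(B) = 0.5585 dits
H(C) = 0.6021 dits

The uniform distribution (where all probabilities equal 1/4) achieves the maximum entropy of log_10(4) = 0.6021 dits.

Distribution C has the highest entropy.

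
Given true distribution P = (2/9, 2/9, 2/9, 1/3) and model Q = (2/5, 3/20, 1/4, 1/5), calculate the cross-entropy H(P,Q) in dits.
0.6383 dits

Cross-entropy: H(P,Q) = -Σ p(x) log q(x)

Alternatively: H(P,Q) = H(P) + D_KL(P||Q)
H(P) = 0.5945 dits
D_KL(P||Q) = 0.0438 dits

H(P,Q) = 0.5945 + 0.0438 = 0.6383 dits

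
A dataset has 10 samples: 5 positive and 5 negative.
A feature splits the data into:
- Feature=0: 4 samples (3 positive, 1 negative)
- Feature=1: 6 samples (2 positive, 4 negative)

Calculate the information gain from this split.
0.1245 bits

Information Gain = H(Y) - H(Y|Feature)

Before split:
P(positive) = 5/10 = 0.5000
H(Y) = 1.0000 bits

After split:
Feature=0: H = 0.8113 bits (weight = 4/10)
Feature=1: H = 0.9183 bits (weight = 6/10)
H(Y|Feature) = (4/10)×0.8113 + (6/10)×0.9183 = 0.8755 bits

Information Gain = 1.0000 - 0.8755 = 0.1245 bits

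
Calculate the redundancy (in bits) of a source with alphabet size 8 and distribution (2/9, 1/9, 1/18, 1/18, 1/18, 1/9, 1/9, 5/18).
0.2528 bits

Redundancy measures how far a source is from maximum entropy:
R = H_max - H(X)

Maximum entropy for 8 symbols: H_max = log_2(8) = 3.0000 bits
Actual entropy: H(X) = 2.7472 bits
Redundancy: R = 3.0000 - 2.7472 = 0.2528 bits

This redundancy represents potential for compression: the source could be compressed by 0.2528 bits per symbol.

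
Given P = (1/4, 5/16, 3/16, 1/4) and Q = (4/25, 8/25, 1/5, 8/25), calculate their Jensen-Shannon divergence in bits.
0.0105 bits

Jensen-Shannon divergence is:
JSD(P||Q) = 0.5 × D_KL(P||M) + 0.5 × D_KL(Q||M)
where M = 0.5 × (P + Q) is the mixture distribution.

M = 0.5 × (1/4, 5/16, 3/16, 1/4) + 0.5 × (4/25, 8/25, 1/5, 8/25) = (0.205, 0.31625, 0.19375, 0.285)

D_KL(P||M) = 0.0101 bits
D_KL(Q||M) = 0.0109 bits

JSD(P||Q) = 0.5 × 0.0101 + 0.5 × 0.0109 = 0.0105 bits

Unlike KL divergence, JSD is symmetric and bounded: 0 ≤ JSD ≤ log(2).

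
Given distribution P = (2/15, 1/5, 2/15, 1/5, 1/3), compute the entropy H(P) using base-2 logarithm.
2.2323 bits

Shannon entropy is H(X) = -Σ p(x) log p(x).

For P = (2/15, 1/5, 2/15, 1/5, 1/3):
H = -2/15 × log_2(2/15) -1/5 × log_2(1/5) -2/15 × log_2(2/15) -1/5 × log_2(1/5) -1/3 × log_2(1/3)
H = 2.2323 bits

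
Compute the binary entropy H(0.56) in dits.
0.2979 dits

The binary entropy function is:
H(p) = -p log(p) - (1-p) log(1-p)

H(0.56) = -0.56 × log_10(0.56) - 0.44 × log_10(0.44)
H(0.56) = 0.2979 dits

Note: Binary entropy is maximized at p=0.5 (H=1 bit) and minimized at p=0 or p=1 (H=0).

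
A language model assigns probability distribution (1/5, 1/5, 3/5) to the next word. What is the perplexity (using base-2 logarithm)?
2.5864

Perplexity is 2^H (or exp(H) for natural log).

First, H = -Σ p log p = 1.3710 bits
Perplexity = 2^1.3710 = 2.5864

Interpretation: The model's uncertainty is equivalent to choosing uniformly among 2.6 options.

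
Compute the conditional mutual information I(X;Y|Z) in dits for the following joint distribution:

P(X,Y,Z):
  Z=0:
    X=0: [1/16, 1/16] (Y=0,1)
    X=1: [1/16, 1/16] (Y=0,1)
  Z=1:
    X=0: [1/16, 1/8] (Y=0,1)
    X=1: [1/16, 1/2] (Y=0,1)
0.0097 dits

Conditional mutual information: I(X;Y|Z) = H(X|Z) + H(Y|Z) - H(X,Y|Z)

H(Z) = 0.2442
H(X,Z) = 0.5026 → H(X|Z) = 0.2584
H(Y,Z) = 0.4662 → H(Y|Z) = 0.2220
H(X,Y,Z) = 0.7149 → H(X,Y|Z) = 0.4707

I(X;Y|Z) = 0.2584 + 0.2220 - 0.4707 = 0.0097 dits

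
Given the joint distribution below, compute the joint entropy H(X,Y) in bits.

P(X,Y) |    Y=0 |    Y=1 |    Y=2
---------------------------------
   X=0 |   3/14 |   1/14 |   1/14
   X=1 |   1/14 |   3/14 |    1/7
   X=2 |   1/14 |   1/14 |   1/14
2.9852 bits

Joint entropy is H(X,Y) = -Σ_{x,y} p(x,y) log p(x,y).

Summing over all non-zero entries:
H(X,Y) = -[3/14·log_2(3/14) + 1/14·log_2(1/14) + 1/14·log_2(1/14) + 1/14·log_2(1/14) + 3/14·log_2(3/14) + 1/7·log_2(1/7) + 1/14·log_2(1/14) + 1/14·log_2(1/14) + 1/14·log_2(1/14)]
H(X,Y) = 2.9852 bits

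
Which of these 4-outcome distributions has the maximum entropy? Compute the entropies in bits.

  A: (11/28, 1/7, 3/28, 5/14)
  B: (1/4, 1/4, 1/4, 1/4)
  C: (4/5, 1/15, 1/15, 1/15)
B

For a discrete distribution over n outcomes, entropy is maximized by the uniform distribution.

Computing entropies:
H(A) = 1.8064 bits
H(B) = 2.0000 bits
H(C) = 1.0389 bits

The uniform distribution (where all probabilities equal 1/4) achieves the maximum entropy of log_2(4) = 2.0000 bits.

Distribution B has the highest entropy.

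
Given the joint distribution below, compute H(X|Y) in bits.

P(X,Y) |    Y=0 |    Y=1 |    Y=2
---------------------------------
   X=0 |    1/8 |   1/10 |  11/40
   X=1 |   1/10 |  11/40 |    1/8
0.8951 bits

Using the chain rule: H(X|Y) = H(X,Y) - H(Y)

First, compute H(X,Y) = 2.4388 bits

Marginal P(Y) = (9/40, 3/8, 2/5)
H(Y) = 1.5436 bits

H(X|Y) = H(X,Y) - H(Y) = 2.4388 - 1.5436 = 0.8951 bits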